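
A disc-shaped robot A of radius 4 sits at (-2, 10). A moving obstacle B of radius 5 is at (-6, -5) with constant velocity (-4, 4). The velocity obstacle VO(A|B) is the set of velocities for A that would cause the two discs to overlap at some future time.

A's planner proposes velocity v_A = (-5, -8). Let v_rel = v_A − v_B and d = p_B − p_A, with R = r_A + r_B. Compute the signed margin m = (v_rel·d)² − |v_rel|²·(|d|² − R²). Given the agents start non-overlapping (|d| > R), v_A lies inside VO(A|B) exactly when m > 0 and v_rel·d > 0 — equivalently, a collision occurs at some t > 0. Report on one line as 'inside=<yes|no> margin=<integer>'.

d = (-4, -15),  |d|² = 241;  R = 4+5 = 9,  c = 241−9² = 160
v_rel = (-1, -12),  |v_rel|² = 145;  v_rel·d = (-1)·(-4) + (-12)·(-15) = 184
145·t² − 368·t + 160 = 0  ⇒  m = 184² − 145·160 = 10656
m = 10656 > 0,  v_rel·d = 184 > 0  ⇒  inside

inside=yes margin=10656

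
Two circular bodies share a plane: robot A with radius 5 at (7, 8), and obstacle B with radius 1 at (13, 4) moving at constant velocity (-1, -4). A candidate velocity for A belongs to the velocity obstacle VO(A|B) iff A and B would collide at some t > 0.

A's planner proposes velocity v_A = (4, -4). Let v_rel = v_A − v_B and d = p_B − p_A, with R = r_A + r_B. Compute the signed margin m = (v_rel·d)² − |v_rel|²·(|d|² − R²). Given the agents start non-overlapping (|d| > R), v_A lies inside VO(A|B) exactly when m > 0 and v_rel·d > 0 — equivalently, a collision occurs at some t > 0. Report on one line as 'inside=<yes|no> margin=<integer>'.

d = (6, -4),  |d|² = 52;  R = 5+1 = 6,  c = 52−6² = 16
v_rel = (5, 0),  |v_rel|² = 25;  v_rel·d = (5)·(6) + (0)·(-4) = 30
25·t² − 60·t + 16 = 0  ⇒  m = 30² − 25·16 = 500
m = 500 > 0,  v_rel·d = 30 > 0  ⇒  inside

inside=yes margin=500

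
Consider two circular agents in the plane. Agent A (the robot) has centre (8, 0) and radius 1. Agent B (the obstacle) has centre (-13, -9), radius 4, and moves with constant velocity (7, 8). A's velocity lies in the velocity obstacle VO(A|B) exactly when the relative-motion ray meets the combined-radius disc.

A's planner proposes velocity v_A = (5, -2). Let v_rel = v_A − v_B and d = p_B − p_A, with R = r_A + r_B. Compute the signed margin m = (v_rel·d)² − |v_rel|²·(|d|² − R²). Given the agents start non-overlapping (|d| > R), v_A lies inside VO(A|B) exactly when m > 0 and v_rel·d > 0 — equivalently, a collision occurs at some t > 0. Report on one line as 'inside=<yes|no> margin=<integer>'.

d = (-21, -9),  |d|² = 522;  R = 1+4 = 5,  c = 522−5² = 497
v_rel = (-2, -10),  |v_rel|² = 104;  v_rel·d = (-2)·(-21) + (-10)·(-9) = 132
104·t² − 264·t + 497 = 0  ⇒  m = 132² − 104·497 = -34264
m = -34264 < 0,  v_rel·d = 132 > 0  ⇒  outside

inside=no margin=-34264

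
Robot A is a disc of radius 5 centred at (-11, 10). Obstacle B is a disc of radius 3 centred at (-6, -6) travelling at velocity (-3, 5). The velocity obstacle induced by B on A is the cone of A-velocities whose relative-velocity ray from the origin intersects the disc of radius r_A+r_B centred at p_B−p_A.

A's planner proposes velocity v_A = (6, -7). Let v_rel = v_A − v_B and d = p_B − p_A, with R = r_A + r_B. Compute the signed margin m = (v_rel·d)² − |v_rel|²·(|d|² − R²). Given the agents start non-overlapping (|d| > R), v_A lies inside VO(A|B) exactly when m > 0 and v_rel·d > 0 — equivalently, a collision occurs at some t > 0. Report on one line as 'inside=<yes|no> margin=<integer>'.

d = (5, -16),  |d|² = 281;  R = 5+3 = 8,  c = 281−8² = 217
v_rel = (9, -12),  |v_rel|² = 225;  v_rel·d = (9)·(5) + (-12)·(-16) = 237
225·t² − 474·t + 217 = 0  ⇒  m = 237² − 225·217 = 7344
m = 7344 > 0,  v_rel·d = 237 > 0  ⇒  inside

inside=yes margin=7344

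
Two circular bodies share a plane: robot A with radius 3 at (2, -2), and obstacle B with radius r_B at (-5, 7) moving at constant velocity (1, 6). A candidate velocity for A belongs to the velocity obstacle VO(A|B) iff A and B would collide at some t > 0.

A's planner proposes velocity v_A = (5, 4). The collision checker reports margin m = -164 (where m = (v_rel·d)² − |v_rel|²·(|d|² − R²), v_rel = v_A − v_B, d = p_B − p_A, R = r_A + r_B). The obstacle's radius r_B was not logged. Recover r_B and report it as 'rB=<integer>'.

m = -164
d = (-7, 9);  v_rel = (4, -2),  |v_rel|² = 20
v_rel×d = (4)·(9) − (-2)·(-7) = 22
since m = R²·20 − 22²:  R² = (484 + -164) / 20 = 16
R = √16 = 4  ⇒  r_B = 4 − 3 = 1

rB=1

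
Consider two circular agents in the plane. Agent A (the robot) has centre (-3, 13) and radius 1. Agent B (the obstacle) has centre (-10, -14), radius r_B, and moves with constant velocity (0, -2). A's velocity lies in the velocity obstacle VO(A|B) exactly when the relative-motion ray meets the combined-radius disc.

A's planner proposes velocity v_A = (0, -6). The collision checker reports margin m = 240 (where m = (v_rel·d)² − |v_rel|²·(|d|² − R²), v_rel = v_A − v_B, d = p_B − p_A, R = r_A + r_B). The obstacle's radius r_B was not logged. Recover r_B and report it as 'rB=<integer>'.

m = 240
d = (-7, -27);  v_rel = (0, -4),  |v_rel|² = 16
v_rel×d = (0)·(-27) − (-4)·(-7) = -28
since m = R²·16 − (-28)²:  R² = (784 + 240) / 16 = 64
R = √64 = 8  ⇒  r_B = 8 − 1 = 7

rB=7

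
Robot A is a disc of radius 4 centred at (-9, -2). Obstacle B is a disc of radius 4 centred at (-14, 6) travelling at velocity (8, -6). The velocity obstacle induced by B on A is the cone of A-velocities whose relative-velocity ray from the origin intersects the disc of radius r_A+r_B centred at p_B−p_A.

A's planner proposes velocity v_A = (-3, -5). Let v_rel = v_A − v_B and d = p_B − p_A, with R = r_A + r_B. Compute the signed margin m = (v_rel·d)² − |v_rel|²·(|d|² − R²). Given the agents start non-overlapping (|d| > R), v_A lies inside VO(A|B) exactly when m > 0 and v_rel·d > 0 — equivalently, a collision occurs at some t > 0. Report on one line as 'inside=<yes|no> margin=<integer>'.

d = (-5, 8),  |d|² = 89;  R = 4+4 = 8,  c = 89−8² = 25
v_rel = (-11, 1),  |v_rel|² = 122;  v_rel·d = (-11)·(-5) + (1)·(8) = 63
122·t² − 126·t + 25 = 0  ⇒  m = 63² − 122·25 = 919
m = 919 > 0,  v_rel·d = 63 > 0  ⇒  inside

inside=yes margin=919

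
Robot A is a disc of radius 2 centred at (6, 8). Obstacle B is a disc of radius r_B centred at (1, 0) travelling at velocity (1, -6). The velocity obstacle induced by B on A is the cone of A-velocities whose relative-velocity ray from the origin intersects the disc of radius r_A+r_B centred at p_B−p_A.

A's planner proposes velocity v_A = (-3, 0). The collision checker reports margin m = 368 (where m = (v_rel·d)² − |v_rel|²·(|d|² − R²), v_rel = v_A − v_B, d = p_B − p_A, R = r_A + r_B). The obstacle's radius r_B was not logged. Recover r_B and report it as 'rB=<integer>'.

m = 368
d = (-5, -8);  v_rel = (-4, 6),  |v_rel|² = 52
v_rel×d = (-4)·(-8) − (6)·(-5) = 62
since m = R²·52 − 62²:  R² = (3844 + 368) / 52 = 81
R = √81 = 9  ⇒  r_B = 9 − 2 = 7

rB=7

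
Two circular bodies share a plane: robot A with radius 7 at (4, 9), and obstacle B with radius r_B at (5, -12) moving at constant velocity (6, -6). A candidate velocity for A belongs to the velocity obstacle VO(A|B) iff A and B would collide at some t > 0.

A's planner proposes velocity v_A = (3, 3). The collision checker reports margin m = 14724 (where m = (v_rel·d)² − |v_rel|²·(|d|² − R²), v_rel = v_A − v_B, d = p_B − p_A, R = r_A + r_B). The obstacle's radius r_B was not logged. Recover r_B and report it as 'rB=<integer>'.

m = 14724
d = (1, -21);  v_rel = (-3, 9),  |v_rel|² = 90
v_rel×d = (-3)·(-21) − (9)·(1) = 54
since m = R²·90 − 54²:  R² = (2916 + 14724) / 90 = 196
R = √196 = 14  ⇒  r_B = 14 − 7 = 7

rB=7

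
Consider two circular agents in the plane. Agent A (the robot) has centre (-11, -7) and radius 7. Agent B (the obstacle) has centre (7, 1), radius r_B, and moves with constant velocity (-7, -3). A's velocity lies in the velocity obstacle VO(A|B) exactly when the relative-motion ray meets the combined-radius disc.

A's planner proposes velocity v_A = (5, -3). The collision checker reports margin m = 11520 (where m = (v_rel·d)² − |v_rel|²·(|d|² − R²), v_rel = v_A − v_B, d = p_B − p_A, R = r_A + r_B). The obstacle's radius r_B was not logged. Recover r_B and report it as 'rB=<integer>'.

m = 11520
d = (18, 8);  v_rel = (12, 0),  |v_rel|² = 144
v_rel×d = (12)·(8) − (0)·(18) = 96
since m = R²·144 − 96²:  R² = (9216 + 11520) / 144 = 144
R = √144 = 12  ⇒  r_B = 12 − 7 = 5

rB=5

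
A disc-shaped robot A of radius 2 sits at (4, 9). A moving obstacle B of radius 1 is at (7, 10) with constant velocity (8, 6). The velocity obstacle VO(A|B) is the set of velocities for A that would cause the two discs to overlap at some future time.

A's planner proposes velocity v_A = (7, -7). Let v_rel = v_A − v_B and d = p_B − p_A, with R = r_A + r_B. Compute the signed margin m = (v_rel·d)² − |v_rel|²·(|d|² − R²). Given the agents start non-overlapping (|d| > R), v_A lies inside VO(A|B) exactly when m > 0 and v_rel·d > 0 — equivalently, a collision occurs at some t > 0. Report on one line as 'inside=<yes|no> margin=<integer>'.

d = (3, 1),  |d|² = 10;  R = 2+1 = 3,  c = 10−3² = 1
v_rel = (-1, -13),  |v_rel|² = 170;  v_rel·d = (-1)·(3) + (-13)·(1) = -16
170·t² + 32·t + 1 = 0  ⇒  m = (-16)² − 170·1 = 86
m = 86 > 0,  v_rel·d = -16 < 0  ⇒  outside

inside=no margin=86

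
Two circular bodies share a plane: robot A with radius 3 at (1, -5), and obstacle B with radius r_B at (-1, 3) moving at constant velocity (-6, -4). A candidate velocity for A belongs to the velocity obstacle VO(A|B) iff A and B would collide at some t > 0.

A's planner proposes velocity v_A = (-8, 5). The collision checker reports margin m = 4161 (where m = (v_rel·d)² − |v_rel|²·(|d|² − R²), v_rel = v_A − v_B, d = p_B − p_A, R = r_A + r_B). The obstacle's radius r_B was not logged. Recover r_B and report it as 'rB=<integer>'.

m = 4161
d = (-2, 8);  v_rel = (-2, 9),  |v_rel|² = 85
v_rel×d = (-2)·(8) − (9)·(-2) = 2
since m = R²·85 − 2²:  R² = (4 + 4161) / 85 = 49
R = √49 = 7  ⇒  r_B = 7 − 3 = 4

rB=4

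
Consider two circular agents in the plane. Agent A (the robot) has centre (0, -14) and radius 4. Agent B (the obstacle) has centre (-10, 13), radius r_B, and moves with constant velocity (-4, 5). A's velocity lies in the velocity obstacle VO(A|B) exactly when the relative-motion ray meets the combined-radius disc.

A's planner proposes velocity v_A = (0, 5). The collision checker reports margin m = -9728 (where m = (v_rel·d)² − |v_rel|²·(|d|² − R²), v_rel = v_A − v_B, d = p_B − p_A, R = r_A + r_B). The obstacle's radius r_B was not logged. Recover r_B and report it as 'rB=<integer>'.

m = -9728
d = (-10, 27);  v_rel = (4, 0),  |v_rel|² = 16
v_rel×d = (4)·(27) − (0)·(-10) = 108
since m = R²·16 − 108²:  R² = (11664 + -9728) / 16 = 121
R = √121 = 11  ⇒  r_B = 11 − 4 = 7

rB=7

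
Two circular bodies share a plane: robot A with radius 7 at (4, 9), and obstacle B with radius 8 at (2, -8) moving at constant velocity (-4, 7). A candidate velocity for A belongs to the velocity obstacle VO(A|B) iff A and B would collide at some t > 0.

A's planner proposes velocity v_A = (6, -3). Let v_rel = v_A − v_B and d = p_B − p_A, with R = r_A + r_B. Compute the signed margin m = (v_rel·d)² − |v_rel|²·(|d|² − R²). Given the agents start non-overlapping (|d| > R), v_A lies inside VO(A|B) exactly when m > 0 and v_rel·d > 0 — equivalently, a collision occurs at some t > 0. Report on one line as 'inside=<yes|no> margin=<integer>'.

d = (-2, -17),  |d|² = 293;  R = 7+8 = 15,  c = 293−15² = 68
v_rel = (10, -10),  |v_rel|² = 200;  v_rel·d = (10)·(-2) + (-10)·(-17) = 150
200·t² − 300·t + 68 = 0  ⇒  m = 150² − 200·68 = 8900
m = 8900 > 0,  v_rel·d = 150 > 0  ⇒  inside

inside=yes margin=8900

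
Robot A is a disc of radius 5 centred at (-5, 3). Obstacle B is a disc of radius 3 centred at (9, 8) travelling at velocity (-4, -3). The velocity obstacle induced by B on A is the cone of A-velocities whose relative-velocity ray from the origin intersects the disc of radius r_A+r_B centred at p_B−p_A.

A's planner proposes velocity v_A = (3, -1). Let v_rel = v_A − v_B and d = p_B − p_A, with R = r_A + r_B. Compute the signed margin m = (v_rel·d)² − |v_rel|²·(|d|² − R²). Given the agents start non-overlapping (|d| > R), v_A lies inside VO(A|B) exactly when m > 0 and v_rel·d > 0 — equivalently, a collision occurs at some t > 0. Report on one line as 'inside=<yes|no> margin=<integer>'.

d = (14, 5),  |d|² = 221;  R = 5+3 = 8,  c = 221−8² = 157
v_rel = (7, 2),  |v_rel|² = 53;  v_rel·d = (7)·(14) + (2)·(5) = 108
53·t² − 216·t + 157 = 0  ⇒  m = 108² − 53·157 = 3343
m = 3343 > 0,  v_rel·d = 108 > 0  ⇒  inside

inside=yes margin=3343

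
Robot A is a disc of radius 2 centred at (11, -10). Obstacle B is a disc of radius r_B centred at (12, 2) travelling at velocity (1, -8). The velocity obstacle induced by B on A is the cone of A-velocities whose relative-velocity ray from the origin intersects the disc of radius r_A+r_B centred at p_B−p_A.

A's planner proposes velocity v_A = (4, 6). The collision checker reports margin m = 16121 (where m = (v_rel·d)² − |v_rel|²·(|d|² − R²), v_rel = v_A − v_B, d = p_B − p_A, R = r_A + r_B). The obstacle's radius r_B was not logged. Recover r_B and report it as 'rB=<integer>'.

m = 16121
d = (1, 12);  v_rel = (3, 14),  |v_rel|² = 205
v_rel×d = (3)·(12) − (14)·(1) = 22
since m = R²·205 − 22²:  R² = (484 + 16121) / 205 = 81
R = √81 = 9  ⇒  r_B = 9 − 2 = 7

rB=7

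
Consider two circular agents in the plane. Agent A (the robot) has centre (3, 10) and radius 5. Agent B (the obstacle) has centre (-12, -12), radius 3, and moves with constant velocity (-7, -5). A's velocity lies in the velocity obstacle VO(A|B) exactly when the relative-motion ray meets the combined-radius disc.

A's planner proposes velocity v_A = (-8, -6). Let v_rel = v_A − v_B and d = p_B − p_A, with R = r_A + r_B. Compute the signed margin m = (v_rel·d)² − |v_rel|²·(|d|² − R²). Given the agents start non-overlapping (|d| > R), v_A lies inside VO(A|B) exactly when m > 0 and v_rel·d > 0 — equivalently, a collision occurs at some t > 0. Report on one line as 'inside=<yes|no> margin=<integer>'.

d = (-15, -22),  |d|² = 709;  R = 5+3 = 8,  c = 709−8² = 645
v_rel = (-1, -1),  |v_rel|² = 2;  v_rel·d = (-1)·(-15) + (-1)·(-22) = 37
2·t² − 74·t + 645 = 0  ⇒  m = 37² − 2·645 = 79
m = 79 > 0,  v_rel·d = 37 > 0  ⇒  inside

inside=yes margin=79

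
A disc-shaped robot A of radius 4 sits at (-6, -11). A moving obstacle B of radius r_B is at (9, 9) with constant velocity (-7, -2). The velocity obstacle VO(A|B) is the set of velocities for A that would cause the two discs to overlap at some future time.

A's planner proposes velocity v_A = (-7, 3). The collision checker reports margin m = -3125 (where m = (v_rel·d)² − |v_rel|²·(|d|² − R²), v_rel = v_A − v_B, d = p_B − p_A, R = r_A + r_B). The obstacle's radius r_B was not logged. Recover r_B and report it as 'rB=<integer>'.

m = -3125
d = (15, 20);  v_rel = (0, 5),  |v_rel|² = 25
v_rel×d = (0)·(20) − (5)·(15) = -75
since m = R²·25 − (-75)²:  R² = (5625 + -3125) / 25 = 100
R = √100 = 10  ⇒  r_B = 10 − 4 = 6

rB=6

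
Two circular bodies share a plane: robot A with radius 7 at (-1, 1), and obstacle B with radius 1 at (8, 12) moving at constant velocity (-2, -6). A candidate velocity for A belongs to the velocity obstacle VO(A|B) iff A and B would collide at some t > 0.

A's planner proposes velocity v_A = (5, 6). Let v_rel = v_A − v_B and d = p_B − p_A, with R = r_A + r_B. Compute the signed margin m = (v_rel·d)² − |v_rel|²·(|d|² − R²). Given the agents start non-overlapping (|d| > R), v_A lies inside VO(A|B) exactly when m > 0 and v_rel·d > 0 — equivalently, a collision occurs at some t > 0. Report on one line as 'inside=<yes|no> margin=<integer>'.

d = (9, 11),  |d|² = 202;  R = 7+1 = 8,  c = 202−8² = 138
v_rel = (7, 12),  |v_rel|² = 193;  v_rel·d = (7)·(9) + (12)·(11) = 195
193·t² − 390·t + 138 = 0  ⇒  m = 195² − 193·138 = 11391
m = 11391 > 0,  v_rel·d = 195 > 0  ⇒  inside

inside=yes margin=11391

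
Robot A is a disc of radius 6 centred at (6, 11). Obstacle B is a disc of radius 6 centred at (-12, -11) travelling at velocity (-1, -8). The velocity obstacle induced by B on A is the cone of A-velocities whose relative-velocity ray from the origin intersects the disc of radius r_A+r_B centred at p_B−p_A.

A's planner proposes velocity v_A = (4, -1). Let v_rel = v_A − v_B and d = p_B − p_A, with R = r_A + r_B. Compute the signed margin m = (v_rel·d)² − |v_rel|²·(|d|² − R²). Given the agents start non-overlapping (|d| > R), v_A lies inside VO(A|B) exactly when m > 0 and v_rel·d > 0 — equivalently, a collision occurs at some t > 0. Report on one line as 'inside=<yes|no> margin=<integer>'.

d = (-18, -22),  |d|² = 808;  R = 6+6 = 12,  c = 808−12² = 664
v_rel = (5, 7),  |v_rel|² = 74;  v_rel·d = (5)·(-18) + (7)·(-22) = -244
74·t² + 488·t + 664 = 0  ⇒  m = (-244)² − 74·664 = 10400
m = 10400 > 0,  v_rel·d = -244 < 0  ⇒  outside

inside=no margin=10400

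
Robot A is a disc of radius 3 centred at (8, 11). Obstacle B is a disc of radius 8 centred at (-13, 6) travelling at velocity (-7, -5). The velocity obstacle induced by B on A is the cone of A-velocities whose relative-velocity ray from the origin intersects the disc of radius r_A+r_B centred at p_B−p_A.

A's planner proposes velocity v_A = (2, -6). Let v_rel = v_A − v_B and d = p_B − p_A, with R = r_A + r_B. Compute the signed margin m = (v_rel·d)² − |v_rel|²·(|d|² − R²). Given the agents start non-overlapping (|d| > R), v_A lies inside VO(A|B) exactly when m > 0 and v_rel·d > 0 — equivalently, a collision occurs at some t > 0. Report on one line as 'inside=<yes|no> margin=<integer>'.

d = (-21, -5),  |d|² = 466;  R = 3+8 = 11,  c = 466−11² = 345
v_rel = (9, -1),  |v_rel|² = 82;  v_rel·d = (9)·(-21) + (-1)·(-5) = -184
82·t² + 368·t + 345 = 0  ⇒  m = (-184)² − 82·345 = 5566
m = 5566 > 0,  v_rel·d = -184 < 0  ⇒  outside

inside=no margin=5566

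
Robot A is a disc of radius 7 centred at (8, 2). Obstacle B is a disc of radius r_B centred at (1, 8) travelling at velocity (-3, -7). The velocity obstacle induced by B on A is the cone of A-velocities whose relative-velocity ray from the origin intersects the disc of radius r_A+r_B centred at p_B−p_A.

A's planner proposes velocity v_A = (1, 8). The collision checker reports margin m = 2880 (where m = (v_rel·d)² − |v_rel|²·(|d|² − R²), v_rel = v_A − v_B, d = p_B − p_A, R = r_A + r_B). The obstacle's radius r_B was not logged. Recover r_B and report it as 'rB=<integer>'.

m = 2880
d = (-7, 6);  v_rel = (4, 15),  |v_rel|² = 241
v_rel×d = (4)·(6) − (15)·(-7) = 129
since m = R²·241 − 129²:  R² = (16641 + 2880) / 241 = 81
R = √81 = 9  ⇒  r_B = 9 − 7 = 2

rB=2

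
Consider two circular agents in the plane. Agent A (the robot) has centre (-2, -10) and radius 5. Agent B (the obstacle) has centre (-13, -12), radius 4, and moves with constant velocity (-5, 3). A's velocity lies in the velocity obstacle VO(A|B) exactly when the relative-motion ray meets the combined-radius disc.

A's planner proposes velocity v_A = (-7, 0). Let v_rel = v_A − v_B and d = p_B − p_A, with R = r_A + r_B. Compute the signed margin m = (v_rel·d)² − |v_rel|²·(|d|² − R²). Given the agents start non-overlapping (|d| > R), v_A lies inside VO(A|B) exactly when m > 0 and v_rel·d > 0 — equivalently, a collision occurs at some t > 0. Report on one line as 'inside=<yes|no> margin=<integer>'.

d = (-11, -2),  |d|² = 125;  R = 5+4 = 9,  c = 125−9² = 44
v_rel = (-2, -3),  |v_rel|² = 13;  v_rel·d = (-2)·(-11) + (-3)·(-2) = 28
13·t² − 56·t + 44 = 0  ⇒  m = 28² − 13·44 = 212
m = 212 > 0,  v_rel·d = 28 > 0  ⇒  inside

inside=yes margin=212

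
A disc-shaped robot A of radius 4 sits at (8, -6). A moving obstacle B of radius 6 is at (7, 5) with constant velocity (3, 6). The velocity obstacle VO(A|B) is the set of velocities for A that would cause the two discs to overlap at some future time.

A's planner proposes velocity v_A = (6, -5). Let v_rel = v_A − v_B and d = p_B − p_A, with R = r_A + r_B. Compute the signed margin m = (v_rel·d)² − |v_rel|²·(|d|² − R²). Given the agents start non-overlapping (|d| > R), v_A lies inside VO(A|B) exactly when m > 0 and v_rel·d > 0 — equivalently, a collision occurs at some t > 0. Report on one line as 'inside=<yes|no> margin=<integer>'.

d = (-1, 11),  |d|² = 122;  R = 4+6 = 10,  c = 122−10² = 22
v_rel = (3, -11),  |v_rel|² = 130;  v_rel·d = (3)·(-1) + (-11)·(11) = -124
130·t² + 248·t + 22 = 0  ⇒  m = (-124)² − 130·22 = 12516
m = 12516 > 0,  v_rel·d = -124 < 0  ⇒  outside

inside=no margin=12516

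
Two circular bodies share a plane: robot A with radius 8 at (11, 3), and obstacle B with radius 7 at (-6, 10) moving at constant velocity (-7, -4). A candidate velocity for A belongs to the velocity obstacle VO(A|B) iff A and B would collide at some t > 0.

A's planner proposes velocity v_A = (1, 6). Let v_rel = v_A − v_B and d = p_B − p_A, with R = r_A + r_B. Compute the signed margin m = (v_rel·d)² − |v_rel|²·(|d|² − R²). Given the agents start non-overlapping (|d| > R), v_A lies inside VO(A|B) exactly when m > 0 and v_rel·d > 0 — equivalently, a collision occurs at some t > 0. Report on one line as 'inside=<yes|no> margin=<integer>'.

d = (-17, 7),  |d|² = 338;  R = 8+7 = 15,  c = 338−15² = 113
v_rel = (8, 10),  |v_rel|² = 164;  v_rel·d = (8)·(-17) + (10)·(7) = -66
164·t² + 132·t + 113 = 0  ⇒  m = (-66)² − 164·113 = -14176
m = -14176 < 0,  v_rel·d = -66 < 0  ⇒  outside

inside=no margin=-14176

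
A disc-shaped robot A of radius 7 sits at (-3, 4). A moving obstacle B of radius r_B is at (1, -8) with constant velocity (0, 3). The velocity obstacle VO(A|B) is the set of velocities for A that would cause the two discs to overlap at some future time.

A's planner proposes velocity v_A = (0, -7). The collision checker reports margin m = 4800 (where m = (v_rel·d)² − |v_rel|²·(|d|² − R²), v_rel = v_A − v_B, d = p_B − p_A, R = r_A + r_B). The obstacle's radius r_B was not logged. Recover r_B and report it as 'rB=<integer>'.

m = 4800
d = (4, -12);  v_rel = (0, -10),  |v_rel|² = 100
v_rel×d = (0)·(-12) − (-10)·(4) = 40
since m = R²·100 − 40²:  R² = (1600 + 4800) / 100 = 64
R = √64 = 8  ⇒  r_B = 8 − 7 = 1

rB=1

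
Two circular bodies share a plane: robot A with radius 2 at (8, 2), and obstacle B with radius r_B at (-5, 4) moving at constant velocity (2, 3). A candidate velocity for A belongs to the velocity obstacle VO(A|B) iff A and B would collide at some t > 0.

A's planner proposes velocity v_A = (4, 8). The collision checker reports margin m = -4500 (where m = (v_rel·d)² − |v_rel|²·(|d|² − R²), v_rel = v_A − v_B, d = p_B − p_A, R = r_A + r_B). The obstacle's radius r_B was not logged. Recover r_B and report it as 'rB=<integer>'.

m = -4500
d = (-13, 2);  v_rel = (2, 5),  |v_rel|² = 29
v_rel×d = (2)·(2) − (5)·(-13) = 69
since m = R²·29 − 69²:  R² = (4761 + -4500) / 29 = 9
R = √9 = 3  ⇒  r_B = 3 − 2 = 1

rB=1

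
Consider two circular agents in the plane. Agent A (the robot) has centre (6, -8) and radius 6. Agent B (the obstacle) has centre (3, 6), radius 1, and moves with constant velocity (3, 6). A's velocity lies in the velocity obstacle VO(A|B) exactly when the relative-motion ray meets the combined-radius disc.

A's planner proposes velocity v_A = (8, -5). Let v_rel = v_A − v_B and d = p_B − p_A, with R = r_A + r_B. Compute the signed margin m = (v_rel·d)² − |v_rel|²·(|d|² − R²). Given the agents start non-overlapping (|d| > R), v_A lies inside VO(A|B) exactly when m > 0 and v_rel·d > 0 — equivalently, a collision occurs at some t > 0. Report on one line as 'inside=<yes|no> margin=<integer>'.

d = (-3, 14),  |d|² = 205;  R = 6+1 = 7,  c = 205−7² = 156
v_rel = (5, -11),  |v_rel|² = 146;  v_rel·d = (5)·(-3) + (-11)·(14) = -169
146·t² + 338·t + 156 = 0  ⇒  m = (-169)² − 146·156 = 5785
m = 5785 > 0,  v_rel·d = -169 < 0  ⇒  outside

inside=no margin=5785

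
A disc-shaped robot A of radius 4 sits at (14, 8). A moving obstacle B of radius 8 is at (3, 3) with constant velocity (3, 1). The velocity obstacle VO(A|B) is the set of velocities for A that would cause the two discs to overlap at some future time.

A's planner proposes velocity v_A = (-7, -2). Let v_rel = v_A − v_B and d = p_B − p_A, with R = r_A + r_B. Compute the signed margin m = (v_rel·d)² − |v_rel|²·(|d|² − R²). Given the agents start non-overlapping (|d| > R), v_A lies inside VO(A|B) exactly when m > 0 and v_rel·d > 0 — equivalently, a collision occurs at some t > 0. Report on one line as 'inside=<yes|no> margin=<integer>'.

d = (-11, -5),  |d|² = 146;  R = 4+8 = 12,  c = 146−12² = 2
v_rel = (-10, -3),  |v_rel|² = 109;  v_rel·d = (-10)·(-11) + (-3)·(-5) = 125
109·t² − 250·t + 2 = 0  ⇒  m = 125² − 109·2 = 15407
m = 15407 > 0,  v_rel·d = 125 > 0  ⇒  inside

inside=yes margin=15407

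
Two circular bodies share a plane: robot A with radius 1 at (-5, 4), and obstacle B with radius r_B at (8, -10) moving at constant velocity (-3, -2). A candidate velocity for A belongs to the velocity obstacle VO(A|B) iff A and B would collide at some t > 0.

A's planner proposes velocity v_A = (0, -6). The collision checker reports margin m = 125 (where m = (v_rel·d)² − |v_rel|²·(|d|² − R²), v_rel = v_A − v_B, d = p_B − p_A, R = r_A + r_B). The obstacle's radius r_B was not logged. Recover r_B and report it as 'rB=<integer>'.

m = 125
d = (13, -14);  v_rel = (3, -4),  |v_rel|² = 25
v_rel×d = (3)·(-14) − (-4)·(13) = 10
since m = R²·25 − 10²:  R² = (100 + 125) / 25 = 9
R = √9 = 3  ⇒  r_B = 3 − 1 = 2

rB=2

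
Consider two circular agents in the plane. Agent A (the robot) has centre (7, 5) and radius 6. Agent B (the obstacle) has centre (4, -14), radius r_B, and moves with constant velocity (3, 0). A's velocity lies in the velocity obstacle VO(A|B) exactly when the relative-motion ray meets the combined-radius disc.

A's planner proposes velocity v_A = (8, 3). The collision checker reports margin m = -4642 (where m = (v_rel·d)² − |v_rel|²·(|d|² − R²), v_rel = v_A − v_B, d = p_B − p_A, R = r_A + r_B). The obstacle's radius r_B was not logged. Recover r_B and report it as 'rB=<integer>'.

m = -4642
d = (-3, -19);  v_rel = (5, 3),  |v_rel|² = 34
v_rel×d = (5)·(-19) − (3)·(-3) = -86
since m = R²·34 − (-86)²:  R² = (7396 + -4642) / 34 = 81
R = √81 = 9  ⇒  r_B = 9 − 6 = 3

rB=3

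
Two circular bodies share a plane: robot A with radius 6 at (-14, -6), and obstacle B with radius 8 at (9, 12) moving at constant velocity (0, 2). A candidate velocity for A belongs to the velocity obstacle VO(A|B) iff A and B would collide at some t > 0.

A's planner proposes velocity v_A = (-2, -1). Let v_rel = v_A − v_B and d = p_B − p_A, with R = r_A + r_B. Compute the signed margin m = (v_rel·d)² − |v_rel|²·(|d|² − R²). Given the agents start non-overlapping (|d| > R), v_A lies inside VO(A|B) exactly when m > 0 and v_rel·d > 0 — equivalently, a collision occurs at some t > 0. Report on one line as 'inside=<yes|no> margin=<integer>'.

d = (23, 18),  |d|² = 853;  R = 6+8 = 14,  c = 853−14² = 657
v_rel = (-2, -3),  |v_rel|² = 13;  v_rel·d = (-2)·(23) + (-3)·(18) = -100
13·t² + 200·t + 657 = 0  ⇒  m = (-100)² − 13·657 = 1459
m = 1459 > 0,  v_rel·d = -100 < 0  ⇒  outside

inside=no margin=1459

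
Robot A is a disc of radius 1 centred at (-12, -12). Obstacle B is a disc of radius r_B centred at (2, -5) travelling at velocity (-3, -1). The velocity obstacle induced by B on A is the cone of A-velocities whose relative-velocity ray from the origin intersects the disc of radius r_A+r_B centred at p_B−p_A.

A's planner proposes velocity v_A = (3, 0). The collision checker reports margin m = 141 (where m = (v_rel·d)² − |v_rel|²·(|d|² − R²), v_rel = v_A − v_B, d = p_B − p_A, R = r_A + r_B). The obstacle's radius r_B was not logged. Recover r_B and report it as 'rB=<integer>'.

m = 141
d = (14, 7);  v_rel = (6, 1),  |v_rel|² = 37
v_rel×d = (6)·(7) − (1)·(14) = 28
since m = R²·37 − 28²:  R² = (784 + 141) / 37 = 25
R = √25 = 5  ⇒  r_B = 5 − 1 = 4

rB=4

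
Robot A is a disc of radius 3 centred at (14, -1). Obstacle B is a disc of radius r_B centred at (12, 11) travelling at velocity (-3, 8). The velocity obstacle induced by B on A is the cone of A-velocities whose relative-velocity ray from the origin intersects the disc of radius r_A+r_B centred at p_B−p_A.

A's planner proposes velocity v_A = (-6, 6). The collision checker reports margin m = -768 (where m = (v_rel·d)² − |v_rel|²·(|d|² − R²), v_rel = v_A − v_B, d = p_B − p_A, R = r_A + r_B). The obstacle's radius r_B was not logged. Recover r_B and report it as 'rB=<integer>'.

m = -768
d = (-2, 12);  v_rel = (-3, -2),  |v_rel|² = 13
v_rel×d = (-3)·(12) − (-2)·(-2) = -40
since m = R²·13 − (-40)²:  R² = (1600 + -768) / 13 = 64
R = √64 = 8  ⇒  r_B = 8 − 3 = 5

rB=5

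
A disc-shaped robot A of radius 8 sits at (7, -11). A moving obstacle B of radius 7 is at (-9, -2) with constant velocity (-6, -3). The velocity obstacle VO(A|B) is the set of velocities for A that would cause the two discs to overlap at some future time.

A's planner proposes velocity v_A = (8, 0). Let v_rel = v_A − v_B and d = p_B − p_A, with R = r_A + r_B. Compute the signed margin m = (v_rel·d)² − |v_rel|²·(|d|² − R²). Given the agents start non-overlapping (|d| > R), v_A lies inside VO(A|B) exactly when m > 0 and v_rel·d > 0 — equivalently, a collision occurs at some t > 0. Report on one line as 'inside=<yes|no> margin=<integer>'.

d = (-16, 9),  |d|² = 337;  R = 8+7 = 15,  c = 337−15² = 112
v_rel = (14, 3),  |v_rel|² = 205;  v_rel·d = (14)·(-16) + (3)·(9) = -197
205·t² + 394·t + 112 = 0  ⇒  m = (-197)² − 205·112 = 15849
m = 15849 > 0,  v_rel·d = -197 < 0  ⇒  outside

inside=no margin=15849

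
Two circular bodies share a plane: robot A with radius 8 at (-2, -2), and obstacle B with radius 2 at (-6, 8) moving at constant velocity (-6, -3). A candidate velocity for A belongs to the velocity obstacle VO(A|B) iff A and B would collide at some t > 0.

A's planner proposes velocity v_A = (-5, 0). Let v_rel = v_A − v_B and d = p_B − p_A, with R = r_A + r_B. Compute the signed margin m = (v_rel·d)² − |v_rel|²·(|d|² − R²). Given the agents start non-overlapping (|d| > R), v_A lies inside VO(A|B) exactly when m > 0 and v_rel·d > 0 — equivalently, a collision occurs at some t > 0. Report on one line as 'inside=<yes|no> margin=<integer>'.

d = (-4, 10),  |d|² = 116;  R = 8+2 = 10,  c = 116−10² = 16
v_rel = (1, 3),  |v_rel|² = 10;  v_rel·d = (1)·(-4) + (3)·(10) = 26
10·t² − 52·t + 16 = 0  ⇒  m = 26² − 10·16 = 516
m = 516 > 0,  v_rel·d = 26 > 0  ⇒  inside

inside=yes margin=516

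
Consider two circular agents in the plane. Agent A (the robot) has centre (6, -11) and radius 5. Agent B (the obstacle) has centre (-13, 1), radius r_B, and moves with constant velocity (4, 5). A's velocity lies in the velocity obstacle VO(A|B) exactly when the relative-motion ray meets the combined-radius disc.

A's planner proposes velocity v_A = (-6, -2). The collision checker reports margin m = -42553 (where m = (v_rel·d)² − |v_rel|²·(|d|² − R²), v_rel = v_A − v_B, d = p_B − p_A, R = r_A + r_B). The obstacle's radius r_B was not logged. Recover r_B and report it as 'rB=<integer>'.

m = -42553
d = (-19, 12);  v_rel = (-10, -7),  |v_rel|² = 149
v_rel×d = (-10)·(12) − (-7)·(-19) = -253
since m = R²·149 − (-253)²:  R² = (64009 + -42553) / 149 = 144
R = √144 = 12  ⇒  r_B = 12 − 5 = 7

rB=7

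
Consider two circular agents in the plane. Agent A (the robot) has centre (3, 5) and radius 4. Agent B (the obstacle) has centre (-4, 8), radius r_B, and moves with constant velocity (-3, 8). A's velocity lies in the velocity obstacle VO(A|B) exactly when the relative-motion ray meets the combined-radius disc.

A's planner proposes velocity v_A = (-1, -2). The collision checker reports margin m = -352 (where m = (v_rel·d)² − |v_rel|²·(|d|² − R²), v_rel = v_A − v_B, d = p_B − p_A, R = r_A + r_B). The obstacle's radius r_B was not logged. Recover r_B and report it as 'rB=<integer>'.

m = -352
d = (-7, 3);  v_rel = (2, -10),  |v_rel|² = 104
v_rel×d = (2)·(3) − (-10)·(-7) = -64
since m = R²·104 − (-64)²:  R² = (4096 + -352) / 104 = 36
R = √36 = 6  ⇒  r_B = 6 − 4 = 2

rB=2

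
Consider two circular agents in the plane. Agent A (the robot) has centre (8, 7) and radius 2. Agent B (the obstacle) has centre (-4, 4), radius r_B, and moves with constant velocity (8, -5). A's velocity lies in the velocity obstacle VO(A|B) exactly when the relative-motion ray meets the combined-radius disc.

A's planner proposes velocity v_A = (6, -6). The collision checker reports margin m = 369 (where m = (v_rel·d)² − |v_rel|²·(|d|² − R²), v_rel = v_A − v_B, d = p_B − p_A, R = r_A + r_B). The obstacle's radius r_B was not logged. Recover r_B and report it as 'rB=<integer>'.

m = 369
d = (-12, -3);  v_rel = (-2, -1),  |v_rel|² = 5
v_rel×d = (-2)·(-3) − (-1)·(-12) = -6
since m = R²·5 − (-6)²:  R² = (36 + 369) / 5 = 81
R = √81 = 9  ⇒  r_B = 9 − 2 = 7

rB=7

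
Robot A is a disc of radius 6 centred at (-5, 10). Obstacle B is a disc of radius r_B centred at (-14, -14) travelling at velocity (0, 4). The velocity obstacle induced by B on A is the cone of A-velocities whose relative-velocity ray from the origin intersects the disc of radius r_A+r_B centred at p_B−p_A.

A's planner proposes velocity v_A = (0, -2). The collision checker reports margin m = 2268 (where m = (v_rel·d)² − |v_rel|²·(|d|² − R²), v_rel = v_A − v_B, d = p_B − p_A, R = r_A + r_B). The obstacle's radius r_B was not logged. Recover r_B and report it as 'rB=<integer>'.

m = 2268
d = (-9, -24);  v_rel = (0, -6),  |v_rel|² = 36
v_rel×d = (0)·(-24) − (-6)·(-9) = -54
since m = R²·36 − (-54)²:  R² = (2916 + 2268) / 36 = 144
R = √144 = 12  ⇒  r_B = 12 − 6 = 6

rB=6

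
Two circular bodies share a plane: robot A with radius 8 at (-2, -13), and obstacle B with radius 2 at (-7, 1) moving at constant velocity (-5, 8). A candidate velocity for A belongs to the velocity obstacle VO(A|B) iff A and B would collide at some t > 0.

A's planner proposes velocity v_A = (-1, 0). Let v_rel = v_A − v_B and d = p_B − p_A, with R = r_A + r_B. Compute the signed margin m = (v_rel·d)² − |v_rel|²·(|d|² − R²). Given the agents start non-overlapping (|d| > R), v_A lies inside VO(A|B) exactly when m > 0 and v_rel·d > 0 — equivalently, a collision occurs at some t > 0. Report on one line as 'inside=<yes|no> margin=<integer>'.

d = (-5, 14),  |d|² = 221;  R = 8+2 = 10,  c = 221−10² = 121
v_rel = (4, -8),  |v_rel|² = 80;  v_rel·d = (4)·(-5) + (-8)·(14) = -132
80·t² + 264·t + 121 = 0  ⇒  m = (-132)² − 80·121 = 7744
m = 7744 > 0,  v_rel·d = -132 < 0  ⇒  outside

inside=no margin=7744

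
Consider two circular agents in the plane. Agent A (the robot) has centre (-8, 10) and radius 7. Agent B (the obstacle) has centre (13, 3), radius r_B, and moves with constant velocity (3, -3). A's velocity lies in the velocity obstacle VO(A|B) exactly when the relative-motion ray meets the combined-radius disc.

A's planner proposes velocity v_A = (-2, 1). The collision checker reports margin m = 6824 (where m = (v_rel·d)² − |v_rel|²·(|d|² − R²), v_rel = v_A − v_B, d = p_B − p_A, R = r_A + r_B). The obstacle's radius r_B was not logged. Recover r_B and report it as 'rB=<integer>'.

m = 6824
d = (21, -7);  v_rel = (-5, 4),  |v_rel|² = 41
v_rel×d = (-5)·(-7) − (4)·(21) = -49
since m = R²·41 − (-49)²:  R² = (2401 + 6824) / 41 = 225
R = √225 = 15  ⇒  r_B = 15 − 7 = 8

rB=8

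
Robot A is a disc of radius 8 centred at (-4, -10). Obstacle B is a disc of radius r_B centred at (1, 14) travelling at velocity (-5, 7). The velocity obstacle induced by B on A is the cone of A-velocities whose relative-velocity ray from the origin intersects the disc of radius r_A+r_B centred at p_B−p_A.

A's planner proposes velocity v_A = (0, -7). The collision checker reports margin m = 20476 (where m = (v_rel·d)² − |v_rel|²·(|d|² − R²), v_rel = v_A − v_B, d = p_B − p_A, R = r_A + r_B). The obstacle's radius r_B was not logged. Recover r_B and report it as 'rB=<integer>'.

m = 20476
d = (5, 24);  v_rel = (5, -14),  |v_rel|² = 221
v_rel×d = (5)·(24) − (-14)·(5) = 190
since m = R²·221 − 190²:  R² = (36100 + 20476) / 221 = 256
R = √256 = 16  ⇒  r_B = 16 − 8 = 8

rB=8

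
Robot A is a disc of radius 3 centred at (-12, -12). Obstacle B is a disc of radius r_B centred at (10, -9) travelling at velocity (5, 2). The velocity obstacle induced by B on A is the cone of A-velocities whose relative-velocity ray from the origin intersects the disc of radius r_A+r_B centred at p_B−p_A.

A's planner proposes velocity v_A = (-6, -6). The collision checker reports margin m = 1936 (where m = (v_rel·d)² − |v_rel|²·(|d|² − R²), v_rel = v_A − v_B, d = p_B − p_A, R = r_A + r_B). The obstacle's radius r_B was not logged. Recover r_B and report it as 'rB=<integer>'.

m = 1936
d = (22, 3);  v_rel = (-11, -8),  |v_rel|² = 185
v_rel×d = (-11)·(3) − (-8)·(22) = 143
since m = R²·185 − 143²:  R² = (20449 + 1936) / 185 = 121
R = √121 = 11  ⇒  r_B = 11 − 3 = 8

rB=8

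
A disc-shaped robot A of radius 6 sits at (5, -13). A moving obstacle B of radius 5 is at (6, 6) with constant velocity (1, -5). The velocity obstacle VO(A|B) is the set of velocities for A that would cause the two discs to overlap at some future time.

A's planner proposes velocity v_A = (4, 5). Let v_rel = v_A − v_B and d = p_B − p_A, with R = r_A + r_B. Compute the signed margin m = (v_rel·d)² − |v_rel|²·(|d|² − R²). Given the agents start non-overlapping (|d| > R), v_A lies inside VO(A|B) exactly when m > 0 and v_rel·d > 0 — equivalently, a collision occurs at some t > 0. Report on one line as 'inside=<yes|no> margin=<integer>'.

d = (1, 19),  |d|² = 362;  R = 6+5 = 11,  c = 362−11² = 241
v_rel = (3, 10),  |v_rel|² = 109;  v_rel·d = (3)·(1) + (10)·(19) = 193
109·t² − 386·t + 241 = 0  ⇒  m = 193² − 109·241 = 10980
m = 10980 > 0,  v_rel·d = 193 > 0  ⇒  inside

inside=yes margin=10980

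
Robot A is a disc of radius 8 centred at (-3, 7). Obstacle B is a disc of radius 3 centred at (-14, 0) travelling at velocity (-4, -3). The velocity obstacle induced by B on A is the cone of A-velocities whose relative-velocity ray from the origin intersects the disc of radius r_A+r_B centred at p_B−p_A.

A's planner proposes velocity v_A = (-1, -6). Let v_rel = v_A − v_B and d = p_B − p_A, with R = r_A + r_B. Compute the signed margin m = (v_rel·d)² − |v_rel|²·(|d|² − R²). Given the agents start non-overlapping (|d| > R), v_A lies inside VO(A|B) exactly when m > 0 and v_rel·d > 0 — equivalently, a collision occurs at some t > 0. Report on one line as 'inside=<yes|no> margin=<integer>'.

d = (-11, -7),  |d|² = 170;  R = 8+3 = 11,  c = 170−11² = 49
v_rel = (3, -3),  |v_rel|² = 18;  v_rel·d = (3)·(-11) + (-3)·(-7) = -12
18·t² + 24·t + 49 = 0  ⇒  m = (-12)² − 18·49 = -738
m = -738 < 0,  v_rel·d = -12 < 0  ⇒  outside

inside=no margin=-738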